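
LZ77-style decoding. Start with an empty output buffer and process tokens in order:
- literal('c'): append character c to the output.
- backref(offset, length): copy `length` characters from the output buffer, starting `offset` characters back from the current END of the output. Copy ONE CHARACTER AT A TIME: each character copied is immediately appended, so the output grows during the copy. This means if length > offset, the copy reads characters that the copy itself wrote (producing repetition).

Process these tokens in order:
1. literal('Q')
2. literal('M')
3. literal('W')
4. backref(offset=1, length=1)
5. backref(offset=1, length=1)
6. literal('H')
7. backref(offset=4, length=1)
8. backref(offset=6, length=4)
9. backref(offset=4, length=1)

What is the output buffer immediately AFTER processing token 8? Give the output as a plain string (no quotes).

Answer: QMWWWHWMWWW

Derivation:
Token 1: literal('Q'). Output: "Q"
Token 2: literal('M'). Output: "QM"
Token 3: literal('W'). Output: "QMW"
Token 4: backref(off=1, len=1). Copied 'W' from pos 2. Output: "QMWW"
Token 5: backref(off=1, len=1). Copied 'W' from pos 3. Output: "QMWWW"
Token 6: literal('H'). Output: "QMWWWH"
Token 7: backref(off=4, len=1). Copied 'W' from pos 2. Output: "QMWWWHW"
Token 8: backref(off=6, len=4). Copied 'MWWW' from pos 1. Output: "QMWWWHWMWWW"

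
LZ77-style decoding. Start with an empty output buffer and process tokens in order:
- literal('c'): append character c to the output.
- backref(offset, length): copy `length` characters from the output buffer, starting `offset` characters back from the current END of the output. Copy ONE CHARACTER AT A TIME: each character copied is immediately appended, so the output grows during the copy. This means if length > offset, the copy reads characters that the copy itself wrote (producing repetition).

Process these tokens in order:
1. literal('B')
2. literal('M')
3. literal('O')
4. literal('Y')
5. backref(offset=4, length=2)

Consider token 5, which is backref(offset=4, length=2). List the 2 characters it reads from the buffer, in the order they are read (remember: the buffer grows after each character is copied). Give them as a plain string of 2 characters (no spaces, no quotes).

Answer: BM

Derivation:
Token 1: literal('B'). Output: "B"
Token 2: literal('M'). Output: "BM"
Token 3: literal('O'). Output: "BMO"
Token 4: literal('Y'). Output: "BMOY"
Token 5: backref(off=4, len=2). Buffer before: "BMOY" (len 4)
  byte 1: read out[0]='B', append. Buffer now: "BMOYB"
  byte 2: read out[1]='M', append. Buffer now: "BMOYBM"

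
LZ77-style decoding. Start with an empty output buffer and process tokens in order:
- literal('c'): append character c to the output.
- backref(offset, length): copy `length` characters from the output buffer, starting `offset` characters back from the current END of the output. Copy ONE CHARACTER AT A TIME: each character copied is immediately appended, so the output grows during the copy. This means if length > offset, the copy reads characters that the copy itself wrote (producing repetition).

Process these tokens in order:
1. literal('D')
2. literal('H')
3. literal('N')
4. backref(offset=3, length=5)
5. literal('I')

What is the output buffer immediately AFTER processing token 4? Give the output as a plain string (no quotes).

Token 1: literal('D'). Output: "D"
Token 2: literal('H'). Output: "DH"
Token 3: literal('N'). Output: "DHN"
Token 4: backref(off=3, len=5) (overlapping!). Copied 'DHNDH' from pos 0. Output: "DHNDHNDH"

Answer: DHNDHNDH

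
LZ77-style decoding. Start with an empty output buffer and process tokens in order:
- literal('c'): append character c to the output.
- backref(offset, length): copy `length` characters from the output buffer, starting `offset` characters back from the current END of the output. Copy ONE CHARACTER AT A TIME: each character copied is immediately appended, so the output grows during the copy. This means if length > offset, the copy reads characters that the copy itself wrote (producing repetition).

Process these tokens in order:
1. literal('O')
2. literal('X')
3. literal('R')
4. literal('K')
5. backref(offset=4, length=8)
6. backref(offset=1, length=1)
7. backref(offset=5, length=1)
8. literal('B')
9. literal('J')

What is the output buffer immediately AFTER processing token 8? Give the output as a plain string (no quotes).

Answer: OXRKOXRKOXRKKOB

Derivation:
Token 1: literal('O'). Output: "O"
Token 2: literal('X'). Output: "OX"
Token 3: literal('R'). Output: "OXR"
Token 4: literal('K'). Output: "OXRK"
Token 5: backref(off=4, len=8) (overlapping!). Copied 'OXRKOXRK' from pos 0. Output: "OXRKOXRKOXRK"
Token 6: backref(off=1, len=1). Copied 'K' from pos 11. Output: "OXRKOXRKOXRKK"
Token 7: backref(off=5, len=1). Copied 'O' from pos 8. Output: "OXRKOXRKOXRKKO"
Token 8: literal('B'). Output: "OXRKOXRKOXRKKOB"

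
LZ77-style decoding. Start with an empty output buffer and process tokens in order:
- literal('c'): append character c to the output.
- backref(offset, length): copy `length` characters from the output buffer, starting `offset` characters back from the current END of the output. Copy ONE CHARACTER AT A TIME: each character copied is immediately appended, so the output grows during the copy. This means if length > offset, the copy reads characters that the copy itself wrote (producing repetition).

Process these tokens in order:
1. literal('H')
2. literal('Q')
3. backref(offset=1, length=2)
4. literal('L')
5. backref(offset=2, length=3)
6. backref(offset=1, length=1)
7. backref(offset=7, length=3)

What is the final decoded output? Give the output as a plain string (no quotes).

Token 1: literal('H'). Output: "H"
Token 2: literal('Q'). Output: "HQ"
Token 3: backref(off=1, len=2) (overlapping!). Copied 'QQ' from pos 1. Output: "HQQQ"
Token 4: literal('L'). Output: "HQQQL"
Token 5: backref(off=2, len=3) (overlapping!). Copied 'QLQ' from pos 3. Output: "HQQQLQLQ"
Token 6: backref(off=1, len=1). Copied 'Q' from pos 7. Output: "HQQQLQLQQ"
Token 7: backref(off=7, len=3). Copied 'QQL' from pos 2. Output: "HQQQLQLQQQQL"

Answer: HQQQLQLQQQQL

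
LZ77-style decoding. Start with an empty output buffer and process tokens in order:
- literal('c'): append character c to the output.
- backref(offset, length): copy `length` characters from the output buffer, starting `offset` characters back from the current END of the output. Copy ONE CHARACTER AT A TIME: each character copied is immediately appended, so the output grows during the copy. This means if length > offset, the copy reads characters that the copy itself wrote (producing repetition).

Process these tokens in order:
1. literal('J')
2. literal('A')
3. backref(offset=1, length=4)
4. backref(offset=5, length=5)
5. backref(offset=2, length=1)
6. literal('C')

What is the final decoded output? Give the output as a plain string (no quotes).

Answer: JAAAAAAAAAAAC

Derivation:
Token 1: literal('J'). Output: "J"
Token 2: literal('A'). Output: "JA"
Token 3: backref(off=1, len=4) (overlapping!). Copied 'AAAA' from pos 1. Output: "JAAAAA"
Token 4: backref(off=5, len=5). Copied 'AAAAA' from pos 1. Output: "JAAAAAAAAAA"
Token 5: backref(off=2, len=1). Copied 'A' from pos 9. Output: "JAAAAAAAAAAA"
Token 6: literal('C'). Output: "JAAAAAAAAAAAC"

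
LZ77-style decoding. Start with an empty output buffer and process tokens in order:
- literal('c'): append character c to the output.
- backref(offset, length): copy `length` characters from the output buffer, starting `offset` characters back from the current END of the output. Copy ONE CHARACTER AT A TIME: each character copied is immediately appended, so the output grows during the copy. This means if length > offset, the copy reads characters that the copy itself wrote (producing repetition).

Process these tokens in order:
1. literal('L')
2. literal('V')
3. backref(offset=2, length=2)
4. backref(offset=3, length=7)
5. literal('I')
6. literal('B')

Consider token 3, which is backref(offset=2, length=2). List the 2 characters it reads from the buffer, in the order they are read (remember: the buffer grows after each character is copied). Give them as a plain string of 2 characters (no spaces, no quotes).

Token 1: literal('L'). Output: "L"
Token 2: literal('V'). Output: "LV"
Token 3: backref(off=2, len=2). Buffer before: "LV" (len 2)
  byte 1: read out[0]='L', append. Buffer now: "LVL"
  byte 2: read out[1]='V', append. Buffer now: "LVLV"

Answer: LV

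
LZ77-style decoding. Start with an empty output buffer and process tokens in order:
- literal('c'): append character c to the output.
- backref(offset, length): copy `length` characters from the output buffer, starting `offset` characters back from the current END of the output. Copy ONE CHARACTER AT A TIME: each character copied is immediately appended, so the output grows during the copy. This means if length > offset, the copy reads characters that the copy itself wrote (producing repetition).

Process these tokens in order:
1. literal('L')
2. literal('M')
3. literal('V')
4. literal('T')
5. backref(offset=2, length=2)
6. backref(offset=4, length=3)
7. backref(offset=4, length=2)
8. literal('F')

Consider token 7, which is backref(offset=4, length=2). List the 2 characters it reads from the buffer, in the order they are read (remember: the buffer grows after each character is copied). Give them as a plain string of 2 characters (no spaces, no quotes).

Answer: TV

Derivation:
Token 1: literal('L'). Output: "L"
Token 2: literal('M'). Output: "LM"
Token 3: literal('V'). Output: "LMV"
Token 4: literal('T'). Output: "LMVT"
Token 5: backref(off=2, len=2). Copied 'VT' from pos 2. Output: "LMVTVT"
Token 6: backref(off=4, len=3). Copied 'VTV' from pos 2. Output: "LMVTVTVTV"
Token 7: backref(off=4, len=2). Buffer before: "LMVTVTVTV" (len 9)
  byte 1: read out[5]='T', append. Buffer now: "LMVTVTVTVT"
  byte 2: read out[6]='V', append. Buffer now: "LMVTVTVTVTV"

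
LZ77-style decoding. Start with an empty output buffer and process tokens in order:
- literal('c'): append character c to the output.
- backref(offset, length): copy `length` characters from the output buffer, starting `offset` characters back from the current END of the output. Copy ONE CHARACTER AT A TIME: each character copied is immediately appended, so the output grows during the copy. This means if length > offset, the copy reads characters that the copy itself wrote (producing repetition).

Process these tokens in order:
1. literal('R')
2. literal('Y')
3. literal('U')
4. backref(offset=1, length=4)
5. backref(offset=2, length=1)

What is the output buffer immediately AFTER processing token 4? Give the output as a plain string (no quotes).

Answer: RYUUUUU

Derivation:
Token 1: literal('R'). Output: "R"
Token 2: literal('Y'). Output: "RY"
Token 3: literal('U'). Output: "RYU"
Token 4: backref(off=1, len=4) (overlapping!). Copied 'UUUU' from pos 2. Output: "RYUUUUU"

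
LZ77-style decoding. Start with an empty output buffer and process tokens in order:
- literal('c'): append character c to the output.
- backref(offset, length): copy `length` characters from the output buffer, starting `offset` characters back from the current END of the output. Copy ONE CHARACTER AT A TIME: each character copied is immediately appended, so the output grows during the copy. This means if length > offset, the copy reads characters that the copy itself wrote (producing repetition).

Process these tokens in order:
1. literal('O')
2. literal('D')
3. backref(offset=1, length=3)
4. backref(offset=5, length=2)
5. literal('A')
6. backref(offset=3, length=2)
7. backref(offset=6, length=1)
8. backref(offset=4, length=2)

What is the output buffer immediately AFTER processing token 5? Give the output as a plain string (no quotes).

Token 1: literal('O'). Output: "O"
Token 2: literal('D'). Output: "OD"
Token 3: backref(off=1, len=3) (overlapping!). Copied 'DDD' from pos 1. Output: "ODDDD"
Token 4: backref(off=5, len=2). Copied 'OD' from pos 0. Output: "ODDDDOD"
Token 5: literal('A'). Output: "ODDDDODA"

Answer: ODDDDODA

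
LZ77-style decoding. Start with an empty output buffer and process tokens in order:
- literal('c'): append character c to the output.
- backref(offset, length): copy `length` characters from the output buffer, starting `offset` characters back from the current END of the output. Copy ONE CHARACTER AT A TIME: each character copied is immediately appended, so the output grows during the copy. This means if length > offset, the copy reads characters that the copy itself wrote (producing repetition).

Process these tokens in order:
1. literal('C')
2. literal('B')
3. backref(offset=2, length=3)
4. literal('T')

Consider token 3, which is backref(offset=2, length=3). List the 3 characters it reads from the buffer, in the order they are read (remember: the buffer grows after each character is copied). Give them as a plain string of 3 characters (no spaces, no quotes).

Token 1: literal('C'). Output: "C"
Token 2: literal('B'). Output: "CB"
Token 3: backref(off=2, len=3). Buffer before: "CB" (len 2)
  byte 1: read out[0]='C', append. Buffer now: "CBC"
  byte 2: read out[1]='B', append. Buffer now: "CBCB"
  byte 3: read out[2]='C', append. Buffer now: "CBCBC"

Answer: CBC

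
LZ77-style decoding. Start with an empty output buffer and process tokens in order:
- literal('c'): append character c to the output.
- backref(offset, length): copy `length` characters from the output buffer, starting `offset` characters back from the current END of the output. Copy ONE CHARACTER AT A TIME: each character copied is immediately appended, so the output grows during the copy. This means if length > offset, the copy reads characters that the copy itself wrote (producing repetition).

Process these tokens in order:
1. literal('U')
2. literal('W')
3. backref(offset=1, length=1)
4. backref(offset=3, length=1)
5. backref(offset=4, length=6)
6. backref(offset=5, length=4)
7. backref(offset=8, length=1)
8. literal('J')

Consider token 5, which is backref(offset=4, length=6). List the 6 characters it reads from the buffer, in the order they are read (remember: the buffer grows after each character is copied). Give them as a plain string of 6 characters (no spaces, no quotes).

Answer: UWWUUW

Derivation:
Token 1: literal('U'). Output: "U"
Token 2: literal('W'). Output: "UW"
Token 3: backref(off=1, len=1). Copied 'W' from pos 1. Output: "UWW"
Token 4: backref(off=3, len=1). Copied 'U' from pos 0. Output: "UWWU"
Token 5: backref(off=4, len=6). Buffer before: "UWWU" (len 4)
  byte 1: read out[0]='U', append. Buffer now: "UWWUU"
  byte 2: read out[1]='W', append. Buffer now: "UWWUUW"
  byte 3: read out[2]='W', append. Buffer now: "UWWUUWW"
  byte 4: read out[3]='U', append. Buffer now: "UWWUUWWU"
  byte 5: read out[4]='U', append. Buffer now: "UWWUUWWUU"
  byte 6: read out[5]='W', append. Buffer now: "UWWUUWWUUW"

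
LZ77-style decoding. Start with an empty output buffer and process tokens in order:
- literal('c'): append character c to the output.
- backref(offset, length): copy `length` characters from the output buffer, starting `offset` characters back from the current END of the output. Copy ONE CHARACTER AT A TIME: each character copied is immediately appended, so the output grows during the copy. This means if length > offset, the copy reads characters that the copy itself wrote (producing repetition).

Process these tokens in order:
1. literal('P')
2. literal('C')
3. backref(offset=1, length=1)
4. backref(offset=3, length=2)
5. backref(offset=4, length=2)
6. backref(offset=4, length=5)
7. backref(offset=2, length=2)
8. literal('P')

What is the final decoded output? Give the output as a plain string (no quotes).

Token 1: literal('P'). Output: "P"
Token 2: literal('C'). Output: "PC"
Token 3: backref(off=1, len=1). Copied 'C' from pos 1. Output: "PCC"
Token 4: backref(off=3, len=2). Copied 'PC' from pos 0. Output: "PCCPC"
Token 5: backref(off=4, len=2). Copied 'CC' from pos 1. Output: "PCCPCCC"
Token 6: backref(off=4, len=5) (overlapping!). Copied 'PCCCP' from pos 3. Output: "PCCPCCCPCCCP"
Token 7: backref(off=2, len=2). Copied 'CP' from pos 10. Output: "PCCPCCCPCCCPCP"
Token 8: literal('P'). Output: "PCCPCCCPCCCPCPP"

Answer: PCCPCCCPCCCPCPP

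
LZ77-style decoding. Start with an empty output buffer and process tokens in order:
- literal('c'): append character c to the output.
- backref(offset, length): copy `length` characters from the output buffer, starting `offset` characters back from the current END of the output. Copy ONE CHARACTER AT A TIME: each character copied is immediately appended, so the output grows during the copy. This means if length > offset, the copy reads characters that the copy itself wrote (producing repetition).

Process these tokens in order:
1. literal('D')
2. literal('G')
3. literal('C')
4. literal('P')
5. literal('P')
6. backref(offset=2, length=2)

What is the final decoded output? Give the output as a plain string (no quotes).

Token 1: literal('D'). Output: "D"
Token 2: literal('G'). Output: "DG"
Token 3: literal('C'). Output: "DGC"
Token 4: literal('P'). Output: "DGCP"
Token 5: literal('P'). Output: "DGCPP"
Token 6: backref(off=2, len=2). Copied 'PP' from pos 3. Output: "DGCPPPP"

Answer: DGCPPPP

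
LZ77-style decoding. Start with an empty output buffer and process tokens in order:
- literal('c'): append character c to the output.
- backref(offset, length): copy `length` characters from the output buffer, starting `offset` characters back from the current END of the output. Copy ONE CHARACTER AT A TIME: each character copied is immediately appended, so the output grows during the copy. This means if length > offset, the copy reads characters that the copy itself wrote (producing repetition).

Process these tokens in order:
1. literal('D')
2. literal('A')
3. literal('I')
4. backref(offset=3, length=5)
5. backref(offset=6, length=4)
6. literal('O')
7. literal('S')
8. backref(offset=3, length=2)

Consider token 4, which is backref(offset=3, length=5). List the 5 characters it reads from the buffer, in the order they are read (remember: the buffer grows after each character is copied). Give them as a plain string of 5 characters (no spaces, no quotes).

Answer: DAIDA

Derivation:
Token 1: literal('D'). Output: "D"
Token 2: literal('A'). Output: "DA"
Token 3: literal('I'). Output: "DAI"
Token 4: backref(off=3, len=5). Buffer before: "DAI" (len 3)
  byte 1: read out[0]='D', append. Buffer now: "DAID"
  byte 2: read out[1]='A', append. Buffer now: "DAIDA"
  byte 3: read out[2]='I', append. Buffer now: "DAIDAI"
  byte 4: read out[3]='D', append. Buffer now: "DAIDAID"
  byte 5: read out[4]='A', append. Buffer now: "DAIDAIDA"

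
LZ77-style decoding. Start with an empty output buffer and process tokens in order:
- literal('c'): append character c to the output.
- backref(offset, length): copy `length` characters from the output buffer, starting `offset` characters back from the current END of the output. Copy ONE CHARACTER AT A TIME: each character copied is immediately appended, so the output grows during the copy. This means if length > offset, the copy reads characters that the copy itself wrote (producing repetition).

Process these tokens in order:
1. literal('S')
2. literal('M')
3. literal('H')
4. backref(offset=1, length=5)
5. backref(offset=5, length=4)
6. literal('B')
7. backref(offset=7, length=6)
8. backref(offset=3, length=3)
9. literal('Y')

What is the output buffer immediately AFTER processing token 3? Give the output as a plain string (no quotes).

Answer: SMH

Derivation:
Token 1: literal('S'). Output: "S"
Token 2: literal('M'). Output: "SM"
Token 3: literal('H'). Output: "SMH"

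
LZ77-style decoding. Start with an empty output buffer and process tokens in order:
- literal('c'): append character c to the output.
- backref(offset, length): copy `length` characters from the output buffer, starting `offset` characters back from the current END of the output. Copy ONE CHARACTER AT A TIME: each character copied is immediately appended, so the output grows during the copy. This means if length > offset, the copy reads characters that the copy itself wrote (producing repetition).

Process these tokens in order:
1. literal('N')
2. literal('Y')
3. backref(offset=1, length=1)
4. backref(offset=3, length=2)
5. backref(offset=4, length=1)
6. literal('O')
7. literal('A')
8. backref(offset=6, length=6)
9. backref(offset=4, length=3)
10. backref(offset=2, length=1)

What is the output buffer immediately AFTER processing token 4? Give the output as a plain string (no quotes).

Token 1: literal('N'). Output: "N"
Token 2: literal('Y'). Output: "NY"
Token 3: backref(off=1, len=1). Copied 'Y' from pos 1. Output: "NYY"
Token 4: backref(off=3, len=2). Copied 'NY' from pos 0. Output: "NYYNY"

Answer: NYYNY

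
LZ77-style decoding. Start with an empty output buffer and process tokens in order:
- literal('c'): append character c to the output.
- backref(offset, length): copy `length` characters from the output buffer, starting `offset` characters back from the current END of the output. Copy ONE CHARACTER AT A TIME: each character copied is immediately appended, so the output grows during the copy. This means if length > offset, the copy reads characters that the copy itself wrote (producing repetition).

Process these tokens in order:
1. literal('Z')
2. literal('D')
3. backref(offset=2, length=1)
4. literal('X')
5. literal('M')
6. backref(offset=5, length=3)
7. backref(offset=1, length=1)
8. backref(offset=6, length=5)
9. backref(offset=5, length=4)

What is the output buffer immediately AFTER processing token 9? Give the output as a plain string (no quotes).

Token 1: literal('Z'). Output: "Z"
Token 2: literal('D'). Output: "ZD"
Token 3: backref(off=2, len=1). Copied 'Z' from pos 0. Output: "ZDZ"
Token 4: literal('X'). Output: "ZDZX"
Token 5: literal('M'). Output: "ZDZXM"
Token 6: backref(off=5, len=3). Copied 'ZDZ' from pos 0. Output: "ZDZXMZDZ"
Token 7: backref(off=1, len=1). Copied 'Z' from pos 7. Output: "ZDZXMZDZZ"
Token 8: backref(off=6, len=5). Copied 'XMZDZ' from pos 3. Output: "ZDZXMZDZZXMZDZ"
Token 9: backref(off=5, len=4). Copied 'XMZD' from pos 9. Output: "ZDZXMZDZZXMZDZXMZD"

Answer: ZDZXMZDZZXMZDZXMZD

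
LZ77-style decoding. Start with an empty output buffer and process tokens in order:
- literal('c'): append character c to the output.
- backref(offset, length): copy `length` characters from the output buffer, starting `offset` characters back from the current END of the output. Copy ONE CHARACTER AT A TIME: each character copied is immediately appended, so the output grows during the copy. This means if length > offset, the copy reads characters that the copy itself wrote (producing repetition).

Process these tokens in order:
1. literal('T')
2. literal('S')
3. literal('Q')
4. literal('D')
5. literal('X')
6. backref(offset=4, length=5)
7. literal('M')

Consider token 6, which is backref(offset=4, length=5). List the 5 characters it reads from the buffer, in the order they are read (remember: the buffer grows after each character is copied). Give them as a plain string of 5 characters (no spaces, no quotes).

Token 1: literal('T'). Output: "T"
Token 2: literal('S'). Output: "TS"
Token 3: literal('Q'). Output: "TSQ"
Token 4: literal('D'). Output: "TSQD"
Token 5: literal('X'). Output: "TSQDX"
Token 6: backref(off=4, len=5). Buffer before: "TSQDX" (len 5)
  byte 1: read out[1]='S', append. Buffer now: "TSQDXS"
  byte 2: read out[2]='Q', append. Buffer now: "TSQDXSQ"
  byte 3: read out[3]='D', append. Buffer now: "TSQDXSQD"
  byte 4: read out[4]='X', append. Buffer now: "TSQDXSQDX"
  byte 5: read out[5]='S', append. Buffer now: "TSQDXSQDXS"

Answer: SQDXS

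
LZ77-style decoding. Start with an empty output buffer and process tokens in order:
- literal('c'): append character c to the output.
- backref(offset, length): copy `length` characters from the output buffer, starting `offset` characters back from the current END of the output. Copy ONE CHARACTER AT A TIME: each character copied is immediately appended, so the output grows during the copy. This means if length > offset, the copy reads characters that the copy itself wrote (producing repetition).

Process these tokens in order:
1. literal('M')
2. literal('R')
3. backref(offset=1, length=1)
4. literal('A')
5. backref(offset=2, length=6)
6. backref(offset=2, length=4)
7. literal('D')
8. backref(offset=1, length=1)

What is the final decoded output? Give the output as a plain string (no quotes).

Answer: MRRARARARARARADD

Derivation:
Token 1: literal('M'). Output: "M"
Token 2: literal('R'). Output: "MR"
Token 3: backref(off=1, len=1). Copied 'R' from pos 1. Output: "MRR"
Token 4: literal('A'). Output: "MRRA"
Token 5: backref(off=2, len=6) (overlapping!). Copied 'RARARA' from pos 2. Output: "MRRARARARA"
Token 6: backref(off=2, len=4) (overlapping!). Copied 'RARA' from pos 8. Output: "MRRARARARARARA"
Token 7: literal('D'). Output: "MRRARARARARARAD"
Token 8: backref(off=1, len=1). Copied 'D' from pos 14. Output: "MRRARARARARARADD"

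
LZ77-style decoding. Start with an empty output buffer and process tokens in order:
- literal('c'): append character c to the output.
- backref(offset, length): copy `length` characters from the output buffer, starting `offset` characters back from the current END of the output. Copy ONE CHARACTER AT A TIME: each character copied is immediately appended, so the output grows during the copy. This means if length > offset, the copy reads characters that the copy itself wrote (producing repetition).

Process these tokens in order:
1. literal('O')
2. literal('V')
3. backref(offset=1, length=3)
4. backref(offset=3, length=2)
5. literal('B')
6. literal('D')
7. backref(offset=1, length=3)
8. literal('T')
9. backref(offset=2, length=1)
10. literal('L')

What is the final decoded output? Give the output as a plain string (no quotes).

Token 1: literal('O'). Output: "O"
Token 2: literal('V'). Output: "OV"
Token 3: backref(off=1, len=3) (overlapping!). Copied 'VVV' from pos 1. Output: "OVVVV"
Token 4: backref(off=3, len=2). Copied 'VV' from pos 2. Output: "OVVVVVV"
Token 5: literal('B'). Output: "OVVVVVVB"
Token 6: literal('D'). Output: "OVVVVVVBD"
Token 7: backref(off=1, len=3) (overlapping!). Copied 'DDD' from pos 8. Output: "OVVVVVVBDDDD"
Token 8: literal('T'). Output: "OVVVVVVBDDDDT"
Token 9: backref(off=2, len=1). Copied 'D' from pos 11. Output: "OVVVVVVBDDDDTD"
Token 10: literal('L'). Output: "OVVVVVVBDDDDTDL"

Answer: OVVVVVVBDDDDTDL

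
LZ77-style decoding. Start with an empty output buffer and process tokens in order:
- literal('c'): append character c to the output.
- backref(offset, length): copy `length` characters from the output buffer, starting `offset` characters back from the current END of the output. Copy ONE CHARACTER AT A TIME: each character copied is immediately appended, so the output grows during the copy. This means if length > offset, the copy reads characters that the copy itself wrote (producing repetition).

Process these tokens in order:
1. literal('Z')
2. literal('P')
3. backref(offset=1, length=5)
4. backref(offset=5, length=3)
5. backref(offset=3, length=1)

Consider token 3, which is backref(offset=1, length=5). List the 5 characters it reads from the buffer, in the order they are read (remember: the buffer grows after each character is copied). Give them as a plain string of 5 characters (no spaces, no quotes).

Token 1: literal('Z'). Output: "Z"
Token 2: literal('P'). Output: "ZP"
Token 3: backref(off=1, len=5). Buffer before: "ZP" (len 2)
  byte 1: read out[1]='P', append. Buffer now: "ZPP"
  byte 2: read out[2]='P', append. Buffer now: "ZPPP"
  byte 3: read out[3]='P', append. Buffer now: "ZPPPP"
  byte 4: read out[4]='P', append. Buffer now: "ZPPPPP"
  byte 5: read out[5]='P', append. Buffer now: "ZPPPPPP"

Answer: PPPPP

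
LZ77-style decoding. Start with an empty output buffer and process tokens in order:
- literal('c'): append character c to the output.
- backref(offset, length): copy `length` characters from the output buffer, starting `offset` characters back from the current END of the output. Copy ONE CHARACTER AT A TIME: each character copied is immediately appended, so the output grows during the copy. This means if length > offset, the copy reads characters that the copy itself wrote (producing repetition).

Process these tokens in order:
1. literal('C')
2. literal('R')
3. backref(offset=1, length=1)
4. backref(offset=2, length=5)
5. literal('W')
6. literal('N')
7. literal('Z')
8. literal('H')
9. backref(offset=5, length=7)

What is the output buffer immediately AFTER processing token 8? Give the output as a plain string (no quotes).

Token 1: literal('C'). Output: "C"
Token 2: literal('R'). Output: "CR"
Token 3: backref(off=1, len=1). Copied 'R' from pos 1. Output: "CRR"
Token 4: backref(off=2, len=5) (overlapping!). Copied 'RRRRR' from pos 1. Output: "CRRRRRRR"
Token 5: literal('W'). Output: "CRRRRRRRW"
Token 6: literal('N'). Output: "CRRRRRRRWN"
Token 7: literal('Z'). Output: "CRRRRRRRWNZ"
Token 8: literal('H'). Output: "CRRRRRRRWNZH"

Answer: CRRRRRRRWNZH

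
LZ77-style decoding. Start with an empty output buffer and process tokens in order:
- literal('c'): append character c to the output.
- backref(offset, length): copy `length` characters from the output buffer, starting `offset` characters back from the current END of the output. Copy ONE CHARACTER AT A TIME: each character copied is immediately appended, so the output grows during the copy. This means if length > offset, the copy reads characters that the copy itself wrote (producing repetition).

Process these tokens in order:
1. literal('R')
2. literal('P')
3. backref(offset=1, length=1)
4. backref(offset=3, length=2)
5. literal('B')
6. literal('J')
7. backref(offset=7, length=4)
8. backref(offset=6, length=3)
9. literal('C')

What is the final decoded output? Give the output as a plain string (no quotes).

Answer: RPPRPBJRPPRBJRC

Derivation:
Token 1: literal('R'). Output: "R"
Token 2: literal('P'). Output: "RP"
Token 3: backref(off=1, len=1). Copied 'P' from pos 1. Output: "RPP"
Token 4: backref(off=3, len=2). Copied 'RP' from pos 0. Output: "RPPRP"
Token 5: literal('B'). Output: "RPPRPB"
Token 6: literal('J'). Output: "RPPRPBJ"
Token 7: backref(off=7, len=4). Copied 'RPPR' from pos 0. Output: "RPPRPBJRPPR"
Token 8: backref(off=6, len=3). Copied 'BJR' from pos 5. Output: "RPPRPBJRPPRBJR"
Token 9: literal('C'). Output: "RPPRPBJRPPRBJRC"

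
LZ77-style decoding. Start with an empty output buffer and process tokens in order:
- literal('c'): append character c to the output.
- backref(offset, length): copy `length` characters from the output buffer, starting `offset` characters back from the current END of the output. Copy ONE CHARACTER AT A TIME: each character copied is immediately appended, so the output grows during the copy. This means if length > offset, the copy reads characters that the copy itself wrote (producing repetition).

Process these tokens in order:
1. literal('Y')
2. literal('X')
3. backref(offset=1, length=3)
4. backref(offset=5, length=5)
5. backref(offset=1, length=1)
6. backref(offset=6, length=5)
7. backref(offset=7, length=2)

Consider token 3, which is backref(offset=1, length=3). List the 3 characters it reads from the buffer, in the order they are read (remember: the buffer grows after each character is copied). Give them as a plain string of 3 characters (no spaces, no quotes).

Token 1: literal('Y'). Output: "Y"
Token 2: literal('X'). Output: "YX"
Token 3: backref(off=1, len=3). Buffer before: "YX" (len 2)
  byte 1: read out[1]='X', append. Buffer now: "YXX"
  byte 2: read out[2]='X', append. Buffer now: "YXXX"
  byte 3: read out[3]='X', append. Buffer now: "YXXXX"

Answer: XXX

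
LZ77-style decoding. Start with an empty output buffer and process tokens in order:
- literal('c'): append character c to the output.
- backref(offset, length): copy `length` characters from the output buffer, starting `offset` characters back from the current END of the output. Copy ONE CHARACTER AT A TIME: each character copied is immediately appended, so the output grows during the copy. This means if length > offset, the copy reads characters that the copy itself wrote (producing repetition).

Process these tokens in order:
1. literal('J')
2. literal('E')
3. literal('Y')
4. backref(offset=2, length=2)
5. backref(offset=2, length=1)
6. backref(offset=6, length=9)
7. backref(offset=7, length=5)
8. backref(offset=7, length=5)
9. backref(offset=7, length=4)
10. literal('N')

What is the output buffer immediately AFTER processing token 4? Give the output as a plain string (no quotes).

Answer: JEYEY

Derivation:
Token 1: literal('J'). Output: "J"
Token 2: literal('E'). Output: "JE"
Token 3: literal('Y'). Output: "JEY"
Token 4: backref(off=2, len=2). Copied 'EY' from pos 1. Output: "JEYEY"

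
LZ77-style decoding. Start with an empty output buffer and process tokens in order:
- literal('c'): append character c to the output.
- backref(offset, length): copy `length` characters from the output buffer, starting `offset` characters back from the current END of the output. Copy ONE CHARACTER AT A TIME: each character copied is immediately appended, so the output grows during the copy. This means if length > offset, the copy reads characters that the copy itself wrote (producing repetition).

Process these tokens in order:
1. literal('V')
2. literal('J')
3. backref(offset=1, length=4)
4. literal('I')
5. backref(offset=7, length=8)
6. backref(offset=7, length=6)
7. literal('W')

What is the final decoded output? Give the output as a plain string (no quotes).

Answer: VJJJJJIVJJJJJIVJJJJJIW

Derivation:
Token 1: literal('V'). Output: "V"
Token 2: literal('J'). Output: "VJ"
Token 3: backref(off=1, len=4) (overlapping!). Copied 'JJJJ' from pos 1. Output: "VJJJJJ"
Token 4: literal('I'). Output: "VJJJJJI"
Token 5: backref(off=7, len=8) (overlapping!). Copied 'VJJJJJIV' from pos 0. Output: "VJJJJJIVJJJJJIV"
Token 6: backref(off=7, len=6). Copied 'JJJJJI' from pos 8. Output: "VJJJJJIVJJJJJIVJJJJJI"
Token 7: literal('W'). Output: "VJJJJJIVJJJJJIVJJJJJIW"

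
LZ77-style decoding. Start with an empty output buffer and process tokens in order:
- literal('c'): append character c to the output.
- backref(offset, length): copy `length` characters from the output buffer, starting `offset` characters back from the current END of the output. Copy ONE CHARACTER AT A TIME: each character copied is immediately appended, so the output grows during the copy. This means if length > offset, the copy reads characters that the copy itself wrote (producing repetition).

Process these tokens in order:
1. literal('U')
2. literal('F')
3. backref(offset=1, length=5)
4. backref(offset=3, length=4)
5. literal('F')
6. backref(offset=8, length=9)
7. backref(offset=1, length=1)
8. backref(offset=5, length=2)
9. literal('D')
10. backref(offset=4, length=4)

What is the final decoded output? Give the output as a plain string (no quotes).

Token 1: literal('U'). Output: "U"
Token 2: literal('F'). Output: "UF"
Token 3: backref(off=1, len=5) (overlapping!). Copied 'FFFFF' from pos 1. Output: "UFFFFFF"
Token 4: backref(off=3, len=4) (overlapping!). Copied 'FFFF' from pos 4. Output: "UFFFFFFFFFF"
Token 5: literal('F'). Output: "UFFFFFFFFFFF"
Token 6: backref(off=8, len=9) (overlapping!). Copied 'FFFFFFFFF' from pos 4. Output: "UFFFFFFFFFFFFFFFFFFFF"
Token 7: backref(off=1, len=1). Copied 'F' from pos 20. Output: "UFFFFFFFFFFFFFFFFFFFFF"
Token 8: backref(off=5, len=2). Copied 'FF' from pos 17. Output: "UFFFFFFFFFFFFFFFFFFFFFFF"
Token 9: literal('D'). Output: "UFFFFFFFFFFFFFFFFFFFFFFFD"
Token 10: backref(off=4, len=4). Copied 'FFFD' from pos 21. Output: "UFFFFFFFFFFFFFFFFFFFFFFFDFFFD"

Answer: UFFFFFFFFFFFFFFFFFFFFFFFDFFFD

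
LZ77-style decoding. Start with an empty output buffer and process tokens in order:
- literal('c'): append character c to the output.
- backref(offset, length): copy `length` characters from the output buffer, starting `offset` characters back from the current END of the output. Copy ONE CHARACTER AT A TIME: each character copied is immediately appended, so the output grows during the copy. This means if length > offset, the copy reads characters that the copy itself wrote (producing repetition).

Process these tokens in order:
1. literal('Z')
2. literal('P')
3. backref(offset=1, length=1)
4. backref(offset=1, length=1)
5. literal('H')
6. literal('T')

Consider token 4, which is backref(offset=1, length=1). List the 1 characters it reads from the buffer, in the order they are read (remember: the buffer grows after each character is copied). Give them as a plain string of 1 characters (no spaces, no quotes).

Answer: P

Derivation:
Token 1: literal('Z'). Output: "Z"
Token 2: literal('P'). Output: "ZP"
Token 3: backref(off=1, len=1). Copied 'P' from pos 1. Output: "ZPP"
Token 4: backref(off=1, len=1). Buffer before: "ZPP" (len 3)
  byte 1: read out[2]='P', append. Buffer now: "ZPPP"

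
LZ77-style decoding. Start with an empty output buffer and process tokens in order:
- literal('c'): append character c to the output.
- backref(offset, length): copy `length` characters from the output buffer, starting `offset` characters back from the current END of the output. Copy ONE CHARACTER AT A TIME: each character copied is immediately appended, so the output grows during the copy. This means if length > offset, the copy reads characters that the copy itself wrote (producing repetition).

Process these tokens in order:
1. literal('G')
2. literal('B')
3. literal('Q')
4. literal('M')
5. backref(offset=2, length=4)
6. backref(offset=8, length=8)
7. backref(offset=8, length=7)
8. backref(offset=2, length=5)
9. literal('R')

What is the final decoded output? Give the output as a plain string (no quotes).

Token 1: literal('G'). Output: "G"
Token 2: literal('B'). Output: "GB"
Token 3: literal('Q'). Output: "GBQ"
Token 4: literal('M'). Output: "GBQM"
Token 5: backref(off=2, len=4) (overlapping!). Copied 'QMQM' from pos 2. Output: "GBQMQMQM"
Token 6: backref(off=8, len=8). Copied 'GBQMQMQM' from pos 0. Output: "GBQMQMQMGBQMQMQM"
Token 7: backref(off=8, len=7). Copied 'GBQMQMQ' from pos 8. Output: "GBQMQMQMGBQMQMQMGBQMQMQ"
Token 8: backref(off=2, len=5) (overlapping!). Copied 'MQMQM' from pos 21. Output: "GBQMQMQMGBQMQMQMGBQMQMQMQMQM"
Token 9: literal('R'). Output: "GBQMQMQMGBQMQMQMGBQMQMQMQMQMR"

Answer: GBQMQMQMGBQMQMQMGBQMQMQMQMQMR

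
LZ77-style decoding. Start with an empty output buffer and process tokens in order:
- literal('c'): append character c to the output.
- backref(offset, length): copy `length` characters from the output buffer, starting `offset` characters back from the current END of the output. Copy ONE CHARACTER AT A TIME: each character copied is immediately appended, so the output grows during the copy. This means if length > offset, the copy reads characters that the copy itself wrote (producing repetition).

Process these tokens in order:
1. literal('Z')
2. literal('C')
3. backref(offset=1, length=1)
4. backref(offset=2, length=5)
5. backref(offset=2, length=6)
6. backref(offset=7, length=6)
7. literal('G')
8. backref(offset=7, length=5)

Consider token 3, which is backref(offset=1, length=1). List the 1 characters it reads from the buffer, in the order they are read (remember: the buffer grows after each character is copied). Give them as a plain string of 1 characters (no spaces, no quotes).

Token 1: literal('Z'). Output: "Z"
Token 2: literal('C'). Output: "ZC"
Token 3: backref(off=1, len=1). Buffer before: "ZC" (len 2)
  byte 1: read out[1]='C', append. Buffer now: "ZCC"

Answer: C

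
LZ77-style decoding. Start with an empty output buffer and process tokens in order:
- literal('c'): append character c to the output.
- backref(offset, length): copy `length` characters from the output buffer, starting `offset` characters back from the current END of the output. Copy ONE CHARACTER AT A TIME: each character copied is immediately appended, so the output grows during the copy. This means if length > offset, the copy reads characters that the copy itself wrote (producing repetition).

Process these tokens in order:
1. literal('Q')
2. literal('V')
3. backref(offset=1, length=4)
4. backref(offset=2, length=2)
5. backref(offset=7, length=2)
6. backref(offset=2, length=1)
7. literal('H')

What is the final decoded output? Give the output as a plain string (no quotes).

Answer: QVVVVVVVVVVH

Derivation:
Token 1: literal('Q'). Output: "Q"
Token 2: literal('V'). Output: "QV"
Token 3: backref(off=1, len=4) (overlapping!). Copied 'VVVV' from pos 1. Output: "QVVVVV"
Token 4: backref(off=2, len=2). Copied 'VV' from pos 4. Output: "QVVVVVVV"
Token 5: backref(off=7, len=2). Copied 'VV' from pos 1. Output: "QVVVVVVVVV"
Token 6: backref(off=2, len=1). Copied 'V' from pos 8. Output: "QVVVVVVVVVV"
Token 7: literal('H'). Output: "QVVVVVVVVVVH"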